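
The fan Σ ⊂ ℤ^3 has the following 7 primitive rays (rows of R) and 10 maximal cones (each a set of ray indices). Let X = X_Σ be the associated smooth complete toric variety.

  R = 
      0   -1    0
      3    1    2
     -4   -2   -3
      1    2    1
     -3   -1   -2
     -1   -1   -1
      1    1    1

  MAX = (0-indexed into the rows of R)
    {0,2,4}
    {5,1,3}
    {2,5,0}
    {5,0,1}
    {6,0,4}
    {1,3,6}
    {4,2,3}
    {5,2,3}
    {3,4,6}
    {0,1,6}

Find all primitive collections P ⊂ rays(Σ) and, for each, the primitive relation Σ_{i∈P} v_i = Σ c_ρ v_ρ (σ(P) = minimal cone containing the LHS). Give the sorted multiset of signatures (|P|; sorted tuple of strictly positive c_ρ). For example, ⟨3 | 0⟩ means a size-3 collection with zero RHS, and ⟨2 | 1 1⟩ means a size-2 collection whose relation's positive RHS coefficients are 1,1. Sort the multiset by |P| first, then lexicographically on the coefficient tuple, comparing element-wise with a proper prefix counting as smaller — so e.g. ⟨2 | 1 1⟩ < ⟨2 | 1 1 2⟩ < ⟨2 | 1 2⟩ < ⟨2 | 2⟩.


Primitive collections (6):

  {1,4}:  v_{1} + v_{4} = 0  so sig = ⟨2 | 0⟩
  {5,6}:  v_{5} + v_{6} = 0  so sig = ⟨2 | 0⟩
  {0,3}:  v_{0} + v_{3} = v_{6}  so sig = ⟨2 | 1⟩
  {1,2}:  v_{1} + v_{2} = v_{5}  so sig = ⟨2 | 1⟩
  {2,6}:  v_{2} + v_{6} = v_{4}  so sig = ⟨2 | 1⟩
  {4,5}:  v_{4} + v_{5} = v_{2}  so sig = ⟨2 | 1⟩

Signatures (|P|; sorted positive RHS coefficients), sorted:
[⟨2 | 0⟩, ⟨2 | 0⟩, ⟨2 | 1⟩, ⟨2 | 1⟩, ⟨2 | 1⟩, ⟨2 | 1⟩]


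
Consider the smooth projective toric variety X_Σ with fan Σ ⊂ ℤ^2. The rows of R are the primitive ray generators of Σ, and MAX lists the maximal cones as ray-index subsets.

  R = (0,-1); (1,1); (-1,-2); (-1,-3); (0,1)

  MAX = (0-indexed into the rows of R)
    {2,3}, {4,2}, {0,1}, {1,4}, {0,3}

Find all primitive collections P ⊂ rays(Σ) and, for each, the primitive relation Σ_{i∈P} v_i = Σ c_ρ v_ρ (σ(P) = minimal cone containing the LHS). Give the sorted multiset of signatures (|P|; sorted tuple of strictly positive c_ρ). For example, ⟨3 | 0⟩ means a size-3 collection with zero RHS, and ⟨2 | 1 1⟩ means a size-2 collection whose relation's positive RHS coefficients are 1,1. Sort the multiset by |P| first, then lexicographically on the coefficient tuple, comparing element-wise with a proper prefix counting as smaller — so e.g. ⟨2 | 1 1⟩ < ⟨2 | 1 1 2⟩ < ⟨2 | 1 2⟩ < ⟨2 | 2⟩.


5 collections generate NE(X_Σ); each relation:

  P = {0,4}:  v_{0} + v_{4} = 0  ⟹  sig = ⟨2 | 0⟩
  P = {0,2}:  v_{0} + v_{2} = v_{3}  ⟹  sig = ⟨2 | 1⟩
  P = {1,2}:  v_{1} + v_{2} = v_{0}  ⟹  sig = ⟨2 | 1⟩
  P = {3,4}:  v_{3} + v_{4} = v_{2}  ⟹  sig = ⟨2 | 1⟩
  P = {1,3}:  v_{1} + v_{3} = 2·v_{0}  ⟹  sig = ⟨2 | 2⟩

Sorted signature multiset PRS(X):
    |P|=2: 5 collections, coeffs (), (1), (1), (1), (2)


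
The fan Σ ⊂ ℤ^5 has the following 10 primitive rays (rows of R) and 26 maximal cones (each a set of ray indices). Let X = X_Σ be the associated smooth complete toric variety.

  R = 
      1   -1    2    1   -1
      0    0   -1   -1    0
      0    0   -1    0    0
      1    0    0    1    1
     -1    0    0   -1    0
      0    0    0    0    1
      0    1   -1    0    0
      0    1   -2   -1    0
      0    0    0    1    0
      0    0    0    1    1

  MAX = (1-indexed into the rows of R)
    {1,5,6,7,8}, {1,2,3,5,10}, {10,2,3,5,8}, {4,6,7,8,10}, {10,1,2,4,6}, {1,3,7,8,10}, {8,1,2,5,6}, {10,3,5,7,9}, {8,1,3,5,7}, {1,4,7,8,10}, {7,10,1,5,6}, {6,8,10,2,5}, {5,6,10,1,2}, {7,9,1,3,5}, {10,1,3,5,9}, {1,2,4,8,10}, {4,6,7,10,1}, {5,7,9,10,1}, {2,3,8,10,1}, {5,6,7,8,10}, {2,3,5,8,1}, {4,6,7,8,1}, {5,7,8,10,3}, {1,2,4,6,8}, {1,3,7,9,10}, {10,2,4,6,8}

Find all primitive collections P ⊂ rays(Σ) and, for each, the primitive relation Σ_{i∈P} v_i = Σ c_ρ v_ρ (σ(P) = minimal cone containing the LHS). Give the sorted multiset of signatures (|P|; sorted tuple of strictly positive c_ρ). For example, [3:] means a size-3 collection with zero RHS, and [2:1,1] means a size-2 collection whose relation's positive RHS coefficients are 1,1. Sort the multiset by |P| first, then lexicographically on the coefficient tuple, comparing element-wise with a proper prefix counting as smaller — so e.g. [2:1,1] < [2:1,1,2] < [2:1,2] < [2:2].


11 collections generate NE(X_Σ); each relation:

  P={2,7}:  v_{2} + v_{7} = v_{8}  ⟹  sig = [2:1]
  P={2,9}:  v_{2} + v_{9} = v_{3}  ⟹  sig = [2:1]
  P={4,5}:  v_{4} + v_{5} = v_{6}  ⟹  sig = [2:1]
  P={6,9}:  v_{6} + v_{9} = v_{10}  ⟹  sig = [2:1]
  P={3,6}:  v_{3} + v_{6} = v_{2} + v_{10}  ⟹  sig = [2:1,1]
  P={8,9}:  v_{8} + v_{9} = v_{3} + v_{7}  ⟹  sig = [2:1,1]
  P={3,4}:  v_{3} + v_{4} = v_{1} + v_{2} + v_{8} + 2·v_{10}  ⟹  sig = [2:1,1,1,2]
  P={4,9}:  v_{4} + v_{9} = v_{1} + v_{8} + 2·v_{10}  ⟹  sig = [2:1,1,2]
  P={1,5,8,10}:  v_{1} + v_{5} + v_{8} + v_{10} = 0  ⟹  sig = [4:]
  P={1,6,8,10}:  v_{1} + v_{6} + v_{8} + v_{10} = v_{4}  ⟹  sig = [4:1]
  P={1,3,5,7,10}:  v_{1} + v_{3} + v_{5} + v_{7} + v_{10} = v_{9}  ⟹  sig = [5:1]

Signatures (|P|; sorted positive RHS coefficients), sorted:
[[2:1], [2:1], [2:1], [2:1], [2:1,1], [2:1,1], [2:1,1,1,2], [2:1,1,2], [4:], [4:1], [5:1]]


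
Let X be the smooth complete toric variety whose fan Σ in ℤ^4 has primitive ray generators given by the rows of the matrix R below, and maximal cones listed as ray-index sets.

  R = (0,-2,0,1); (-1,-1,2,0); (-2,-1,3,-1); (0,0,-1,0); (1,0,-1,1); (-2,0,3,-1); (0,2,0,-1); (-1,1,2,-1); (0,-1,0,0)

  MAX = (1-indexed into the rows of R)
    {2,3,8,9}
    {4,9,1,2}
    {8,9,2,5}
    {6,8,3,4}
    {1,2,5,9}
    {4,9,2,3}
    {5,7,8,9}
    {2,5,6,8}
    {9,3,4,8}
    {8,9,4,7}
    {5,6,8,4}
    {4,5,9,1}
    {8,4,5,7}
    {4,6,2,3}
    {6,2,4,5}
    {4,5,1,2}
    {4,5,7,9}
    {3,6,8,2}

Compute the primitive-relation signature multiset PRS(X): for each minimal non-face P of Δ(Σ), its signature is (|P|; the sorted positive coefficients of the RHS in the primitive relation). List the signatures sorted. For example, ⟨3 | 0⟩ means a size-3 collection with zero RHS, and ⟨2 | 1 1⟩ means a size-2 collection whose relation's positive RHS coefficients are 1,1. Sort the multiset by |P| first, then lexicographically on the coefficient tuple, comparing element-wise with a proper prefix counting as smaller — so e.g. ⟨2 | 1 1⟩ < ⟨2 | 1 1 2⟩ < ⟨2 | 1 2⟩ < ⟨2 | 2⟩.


Primitive collections (12):

  P = {1,7}:  v_{1} + v_{7} = 0 ; sig = ⟨2 | 0⟩
  P = {1,8}:  v_{1} + v_{8} = v_{2} ; sig = ⟨2 | 1⟩
  P = {2,7}:  v_{2} + v_{7} = v_{8} ; sig = ⟨2 | 1⟩
  P = {3,5}:  v_{3} + v_{5} = v_{2} ; sig = ⟨2 | 1⟩
  P = {6,9}:  v_{6} + v_{9} = v_{3} ; sig = ⟨2 | 1⟩
  P = {1,3}:  v_{1} + v_{3} = 2·v_{2} + v_{4} + v_{9} ; sig = ⟨2 | 1 1 2⟩
  P = {3,7}:  v_{3} + v_{7} = v_{4} + 2·v_{8} + v_{9} ; sig = ⟨2 | 1 1 2⟩
  P = {1,6}:  v_{1} + v_{6} = 2·v_{2} + v_{4} ; sig = ⟨2 | 1 2⟩
  P = {6,7}:  v_{6} + v_{7} = v_{4} + 2·v_{8} ; sig = ⟨2 | 1 2⟩
  P = {2,4,8}:  v_{2} + v_{4} + v_{8} = v_{6} ; sig = ⟨3 | 1⟩
  P = {4,5,8,9}:  v_{4} + v_{5} + v_{8} + v_{9} = 0 ; sig = ⟨4 | 0⟩
  P = {2,4,5,9}:  v_{2} + v_{4} + v_{5} + v_{9} = v_{1} ; sig = ⟨4 | 1⟩

so the primitive-relation signature multiset is
    ⟨2 | 0⟩
    ⟨2 | 1⟩
    ⟨2 | 1⟩
    ⟨2 | 1⟩
    ⟨2 | 1⟩
    ⟨2 | 1 1 2⟩
    ⟨2 | 1 1 2⟩
    ⟨2 | 1 2⟩
    ⟨2 | 1 2⟩
    ⟨3 | 1⟩
    ⟨4 | 0⟩
    ⟨4 | 1⟩


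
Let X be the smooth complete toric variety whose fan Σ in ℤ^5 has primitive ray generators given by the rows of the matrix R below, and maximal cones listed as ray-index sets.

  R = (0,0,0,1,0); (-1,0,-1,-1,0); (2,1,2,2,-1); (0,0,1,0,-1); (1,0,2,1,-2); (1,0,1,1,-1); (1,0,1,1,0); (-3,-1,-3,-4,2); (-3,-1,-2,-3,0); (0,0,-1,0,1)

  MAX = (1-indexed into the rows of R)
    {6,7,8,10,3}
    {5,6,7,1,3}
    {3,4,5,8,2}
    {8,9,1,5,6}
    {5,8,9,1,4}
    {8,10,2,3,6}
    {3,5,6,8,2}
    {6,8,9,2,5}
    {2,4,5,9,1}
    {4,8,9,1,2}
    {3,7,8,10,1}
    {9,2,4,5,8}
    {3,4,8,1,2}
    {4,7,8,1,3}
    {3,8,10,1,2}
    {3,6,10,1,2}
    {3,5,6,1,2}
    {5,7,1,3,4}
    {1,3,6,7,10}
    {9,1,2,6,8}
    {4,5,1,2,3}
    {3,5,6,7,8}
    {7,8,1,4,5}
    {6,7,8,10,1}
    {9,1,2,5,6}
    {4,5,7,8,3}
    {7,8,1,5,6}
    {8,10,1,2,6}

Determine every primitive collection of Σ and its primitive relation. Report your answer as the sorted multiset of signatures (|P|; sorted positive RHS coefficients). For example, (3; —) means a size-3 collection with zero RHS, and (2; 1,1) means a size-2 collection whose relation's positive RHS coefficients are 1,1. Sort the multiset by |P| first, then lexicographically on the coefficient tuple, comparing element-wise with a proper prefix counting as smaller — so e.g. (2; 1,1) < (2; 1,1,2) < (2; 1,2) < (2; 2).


10 collections generate NE(X_Σ); each relation:

  • {2,7}:  v_{2} + v_{7} = 0 ; sig = (2; —)
  • {4,10}:  v_{4} + v_{10} = 0 ; sig = (2; —)
  • {4,6}:  v_{4} + v_{6} = v_{5} ; sig = (2; 1)
  • {5,10}:  v_{5} + v_{10} = v_{6} ; sig = (2; 1)
  • {3,9}:  v_{3} + v_{9} = v_{2} + v_{4} ; sig = (2; 1,1)
  • {7,9}:  v_{7} + v_{9} = v_{1} + v_{5} + v_{8} ; sig = (2; 1,1,1)
  • {9,10}:  v_{9} + v_{10} = v_{1} + v_{2} + v_{6} + v_{8} ; sig = (2; 1,1,1,1)
  • {1,3,6,8}:  v_{1} + v_{3} + v_{6} + v_{8} = 0 ; sig = (4; —)
  • {1,2,5,8}:  v_{1} + v_{2} + v_{5} + v_{8} = v_{9} ; sig = (4; 1)
  • {1,3,5,8}:  v_{1} + v_{3} + v_{5} + v_{8} = v_{4} ; sig = (4; 1)

Hence PRS(X_Σ) =
{ (2; —) ×2,  (2; 1) ×2,  (2; 1,1),  (2; 1,1,1),  (2; 1,1,1,1),  (4; —),  (4; 1) ×2 }


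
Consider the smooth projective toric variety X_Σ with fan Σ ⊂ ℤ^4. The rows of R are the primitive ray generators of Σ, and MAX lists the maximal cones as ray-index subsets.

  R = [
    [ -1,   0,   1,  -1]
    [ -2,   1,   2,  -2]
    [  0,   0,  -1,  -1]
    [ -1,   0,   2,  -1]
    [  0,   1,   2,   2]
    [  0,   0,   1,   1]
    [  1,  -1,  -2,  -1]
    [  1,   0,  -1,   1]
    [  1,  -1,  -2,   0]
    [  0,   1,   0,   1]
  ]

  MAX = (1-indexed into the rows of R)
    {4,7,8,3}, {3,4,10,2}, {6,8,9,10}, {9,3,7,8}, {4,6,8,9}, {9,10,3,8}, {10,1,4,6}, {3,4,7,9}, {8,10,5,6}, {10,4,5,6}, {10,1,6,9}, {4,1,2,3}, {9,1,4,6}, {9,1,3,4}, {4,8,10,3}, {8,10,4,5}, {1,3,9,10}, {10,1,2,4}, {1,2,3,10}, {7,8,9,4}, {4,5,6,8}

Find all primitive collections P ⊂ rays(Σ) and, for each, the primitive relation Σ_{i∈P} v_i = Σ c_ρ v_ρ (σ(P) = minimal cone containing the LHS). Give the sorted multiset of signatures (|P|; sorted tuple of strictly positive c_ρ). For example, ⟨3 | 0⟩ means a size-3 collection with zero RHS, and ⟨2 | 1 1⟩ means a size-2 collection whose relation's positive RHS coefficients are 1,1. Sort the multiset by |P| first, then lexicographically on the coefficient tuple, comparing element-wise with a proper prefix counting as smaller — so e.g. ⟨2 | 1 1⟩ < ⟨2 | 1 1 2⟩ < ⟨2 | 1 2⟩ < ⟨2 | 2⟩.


18 minimal non-faces of Δ(Σ) (on 10 rays):

  P = {1,8}:  v_{1} + v_{8} = 0 — sig = ⟨2 | 0⟩
  P = {3,6}:  v_{3} + v_{6} = 0 — sig = ⟨2 | 0⟩
  P = {2,9}:  v_{2} + v_{9} = v_{1} + v_{3} — sig = ⟨2 | 1 1⟩
  P = {5,9}:  v_{5} + v_{9} = v_{6} + v_{8} — sig = ⟨2 | 1 1⟩
  P = {7,10}:  v_{7} + v_{10} = v_{3} + v_{8} — sig = ⟨2 | 1 1⟩
  P = {1,5}:  v_{1} + v_{5} = v_{4} + v_{6} + v_{10} — sig = ⟨2 | 1 1 1⟩
  P = {1,7}:  v_{1} + v_{7} = v_{3} + v_{4} + v_{9} — sig = ⟨2 | 1 1 1⟩
  P = {2,6}:  v_{2} + v_{6} = v_{1} + v_{4} + v_{10} — sig = ⟨2 | 1 1 1⟩
  P = {2,8}:  v_{2} + v_{8} = v_{3} + v_{4} + v_{10} — sig = ⟨2 | 1 1 1⟩
  P = {3,5}:  v_{3} + v_{5} = v_{4} + v_{8} + v_{10} — sig = ⟨2 | 1 1 1⟩
  P = {6,7}:  v_{6} + v_{7} = v_{4} + v_{8} + v_{9} — sig = ⟨2 | 1 1 1⟩
  P = {2,7}:  v_{2} + v_{7} = 2·v_{3} + v_{4} — sig = ⟨2 | 1 2⟩
  P = {5,7}:  v_{5} + v_{7} = v_{4} + 2·v_{8} — sig = ⟨2 | 1 2⟩
  P = {2,5}:  v_{2} + v_{5} = 2·v_{4} + 2·v_{10} — sig = ⟨2 | 2 2⟩
  P = {4,9,10}:  v_{4} + v_{9} + v_{10} = 0 — sig = ⟨3 | 0⟩
  P = {1,3,4,10}:  v_{1} + v_{3} + v_{4} + v_{10} = v_{2} — sig = ⟨4 | 1⟩
  P = {3,4,8,9}:  v_{3} + v_{4} + v_{8} + v_{9} = v_{7} — sig = ⟨4 | 1⟩
  P = {4,6,8,10}:  v_{4} + v_{6} + v_{8} + v_{10} = v_{5} — sig = ⟨4 | 1⟩

so the primitive-relation signature multiset is
[⟨2 | 0⟩, ⟨2 | 0⟩, ⟨2 | 1 1⟩, ⟨2 | 1 1⟩, ⟨2 | 1 1⟩, ⟨2 | 1 1 1⟩, ⟨2 | 1 1 1⟩, ⟨2 | 1 1 1⟩, ⟨2 | 1 1 1⟩, ⟨2 | 1 1 1⟩, ⟨2 | 1 1 1⟩, ⟨2 | 1 2⟩, ⟨2 | 1 2⟩, ⟨2 | 2 2⟩, ⟨3 | 0⟩, ⟨4 | 1⟩, ⟨4 | 1⟩, ⟨4 | 1⟩]


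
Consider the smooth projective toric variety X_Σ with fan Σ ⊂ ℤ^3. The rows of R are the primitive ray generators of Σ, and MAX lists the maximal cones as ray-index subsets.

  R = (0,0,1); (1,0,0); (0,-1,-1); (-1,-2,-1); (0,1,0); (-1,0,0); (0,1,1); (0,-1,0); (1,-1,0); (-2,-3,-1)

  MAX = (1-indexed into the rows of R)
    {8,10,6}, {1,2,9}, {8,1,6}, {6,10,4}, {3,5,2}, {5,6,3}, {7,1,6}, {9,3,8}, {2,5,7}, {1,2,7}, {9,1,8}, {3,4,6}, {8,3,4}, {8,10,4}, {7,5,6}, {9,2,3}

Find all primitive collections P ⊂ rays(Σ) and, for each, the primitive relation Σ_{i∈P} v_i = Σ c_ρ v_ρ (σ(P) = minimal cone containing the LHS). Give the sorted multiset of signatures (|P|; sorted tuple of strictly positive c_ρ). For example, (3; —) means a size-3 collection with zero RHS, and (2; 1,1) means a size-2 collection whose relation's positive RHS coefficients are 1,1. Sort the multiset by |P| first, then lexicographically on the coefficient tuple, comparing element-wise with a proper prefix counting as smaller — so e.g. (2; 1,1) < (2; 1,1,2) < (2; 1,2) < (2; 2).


23 minimal non-faces of Δ(Σ) (on 10 rays):

  • {2,6}:  v_{2} + v_{6} = 0  ⇒ sig = (2; —)
  • {3,7}:  v_{3} + v_{7} = 0  ⇒ sig = (2; —)
  • {5,8}:  v_{5} + v_{8} = 0  ⇒ sig = (2; —)
  • {1,3}:  v_{1} + v_{3} = v_{8}  ⇒ sig = (2; 1)
  • {1,5}:  v_{1} + v_{5} = v_{7}  ⇒ sig = (2; 1)
  • {2,8}:  v_{2} + v_{8} = v_{9}  ⇒ sig = (2; 1)
  • {5,9}:  v_{5} + v_{9} = v_{2}  ⇒ sig = (2; 1)
  • {6,9}:  v_{6} + v_{9} = v_{8}  ⇒ sig = (2; 1)
  • {7,8}:  v_{7} + v_{8} = v_{1}  ⇒ sig = (2; 1)
  • {2,4}:  v_{2} + v_{4} = v_{3} + v_{8}  ⇒ sig = (2; 1,1)
  • {2,10}:  v_{2} + v_{10} = v_{4} + v_{8}  ⇒ sig = (2; 1,1)
  • {4,5}:  v_{4} + v_{5} = v_{3} + v_{6}  ⇒ sig = (2; 1,1)
  • {4,7}:  v_{4} + v_{7} = v_{6} + v_{8}  ⇒ sig = (2; 1,1)
  • {5,10}:  v_{5} + v_{10} = v_{4} + v_{6}  ⇒ sig = (2; 1,1)
  • {7,9}:  v_{7} + v_{9} = v_{1} + v_{2}  ⇒ sig = (2; 1,1)
  • {1,4}:  v_{1} + v_{4} = v_{6} + 2·v_{8}  ⇒ sig = (2; 1,2)
  • {4,9}:  v_{4} + v_{9} = v_{3} + 2·v_{8}  ⇒ sig = (2; 1,2)
  • {9,10}:  v_{9} + v_{10} = v_{4} + 2·v_{8}  ⇒ sig = (2; 1,2)
  • {3,10}:  v_{3} + v_{10} = 2·v_{4}  ⇒ sig = (2; 2)
  • {7,10}:  v_{7} + v_{10} = 2·v_{6} + 2·v_{8}  ⇒ sig = (2; 2,2)
  • {1,10}:  v_{1} + v_{10} = 2·v_{6} + 3·v_{8}  ⇒ sig = (2; 2,3)
  • {3,6,8}:  v_{3} + v_{6} + v_{8} = v_{4}  ⇒ sig = (3; 1)
  • {4,6,8}:  v_{4} + v_{6} + v_{8} = v_{10}  ⇒ sig = (3; 1)

Signatures (|P|; sorted positive RHS coefficients), sorted:
{ (2; —) ×3,  (2; 1) ×6,  (2; 1,1) ×6,  (2; 1,2) ×3,  (2; 2),  (2; 2,2),  (2; 2,3),  (3; 1) ×2 }


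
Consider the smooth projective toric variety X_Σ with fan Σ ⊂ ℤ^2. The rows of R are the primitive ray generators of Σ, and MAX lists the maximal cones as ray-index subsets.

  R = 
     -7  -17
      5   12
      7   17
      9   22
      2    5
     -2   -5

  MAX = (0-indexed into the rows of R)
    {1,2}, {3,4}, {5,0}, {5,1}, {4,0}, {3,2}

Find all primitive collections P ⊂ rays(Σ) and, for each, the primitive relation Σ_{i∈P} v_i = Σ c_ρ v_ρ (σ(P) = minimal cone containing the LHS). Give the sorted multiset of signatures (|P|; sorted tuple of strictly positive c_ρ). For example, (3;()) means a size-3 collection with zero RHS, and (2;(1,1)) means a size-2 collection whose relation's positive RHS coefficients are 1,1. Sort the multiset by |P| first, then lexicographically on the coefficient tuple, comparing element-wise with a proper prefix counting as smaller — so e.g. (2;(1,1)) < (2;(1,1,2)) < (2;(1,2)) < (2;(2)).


Δ(Σ) — 6 vertices, 9 min non-faces:

  • {0,2}:  v_{0} + v_{2} = 0  →  sig = (2;())
  • {4,5}:  v_{4} + v_{5} = 0  →  sig = (2;())
  • {0,1}:  v_{0} + v_{1} = v_{5}  →  sig = (2;(1))
  • {0,3}:  v_{0} + v_{3} = v_{4}  →  sig = (2;(1))
  • {1,4}:  v_{1} + v_{4} = v_{2}  →  sig = (2;(1))
  • {2,4}:  v_{2} + v_{4} = v_{3}  →  sig = (2;(1))
  • {2,5}:  v_{2} + v_{5} = v_{1}  →  sig = (2;(1))
  • {3,5}:  v_{3} + v_{5} = v_{2}  →  sig = (2;(1))
  • {1,3}:  v_{1} + v_{3} = 2·v_{2}  →  sig = (2;(2))

Hence PRS(X_Σ) =
[(2;()), (2;()), (2;(1)), (2;(1)), (2;(1)), (2;(1)), (2;(1)), (2;(1)), (2;(2))]


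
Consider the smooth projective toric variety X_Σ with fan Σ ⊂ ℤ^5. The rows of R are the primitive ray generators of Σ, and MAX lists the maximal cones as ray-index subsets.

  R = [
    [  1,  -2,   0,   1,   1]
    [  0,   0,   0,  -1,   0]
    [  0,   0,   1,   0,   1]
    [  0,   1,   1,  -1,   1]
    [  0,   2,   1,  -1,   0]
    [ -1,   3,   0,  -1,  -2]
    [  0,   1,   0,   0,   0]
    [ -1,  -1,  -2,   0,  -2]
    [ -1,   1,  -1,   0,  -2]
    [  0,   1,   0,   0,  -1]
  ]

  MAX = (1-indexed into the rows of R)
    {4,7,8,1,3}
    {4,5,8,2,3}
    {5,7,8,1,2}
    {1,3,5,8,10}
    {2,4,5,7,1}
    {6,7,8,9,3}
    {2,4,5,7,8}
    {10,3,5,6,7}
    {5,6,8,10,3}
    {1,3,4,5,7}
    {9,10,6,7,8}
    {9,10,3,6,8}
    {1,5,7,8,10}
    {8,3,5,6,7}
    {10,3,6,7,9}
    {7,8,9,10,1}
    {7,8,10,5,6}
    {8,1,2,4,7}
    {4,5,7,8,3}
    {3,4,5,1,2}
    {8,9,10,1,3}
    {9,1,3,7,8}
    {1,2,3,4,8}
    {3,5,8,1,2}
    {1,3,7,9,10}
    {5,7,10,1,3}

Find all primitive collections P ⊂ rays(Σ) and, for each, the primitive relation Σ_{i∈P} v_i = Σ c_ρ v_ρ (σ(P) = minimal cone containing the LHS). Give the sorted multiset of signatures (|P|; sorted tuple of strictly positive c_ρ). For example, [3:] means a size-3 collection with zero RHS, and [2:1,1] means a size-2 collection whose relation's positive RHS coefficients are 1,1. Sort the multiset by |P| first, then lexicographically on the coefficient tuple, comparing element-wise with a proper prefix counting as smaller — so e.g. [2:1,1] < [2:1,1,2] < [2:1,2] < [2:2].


|primitive collections| = 12. Relations:

  {1,6}:  v_{1} + v_{6} = v_{10}  →  sig = [2:1]
  {4,10}:  v_{4} + v_{10} = v_{5}  →  sig = [2:1]
  {5,9}:  v_{5} + v_{9} = v_{6}  →  sig = [2:1]
  {2,9}:  v_{2} + v_{9} = v_{5} + v_{8}  →  sig = [2:1,1]
  {4,9}:  v_{4} + v_{9} = v_{3} + v_{5} + v_{7} + v_{8}  →  sig = [2:1,1,1,1]
  {4,6}:  v_{4} + v_{6} = v_{3} + 2·v_{5} + v_{7} + v_{8}  →  sig = [2:1,1,1,2]
  {2,10}:  v_{2} + v_{10} = v_{1} + 2·v_{5} + v_{8}  →  sig = [2:1,1,2]
  {2,6}:  v_{2} + v_{6} = 2·v_{5} + v_{8}  →  sig = [2:1,2]
  {2,3,7}:  v_{2} + v_{3} + v_{7} = v_{4}  →  sig = [3:1]
  {1,4,5,8}:  v_{1} + v_{4} + v_{5} + v_{8} = v_{2}  →  sig = [4:1]
  {3,7,8,10}:  v_{3} + v_{7} + v_{8} + v_{10} = v_{9}  →  sig = [4:1]
  {1,3,5,7,8}:  v_{1} + v_{3} + v_{5} + v_{7} + v_{8} = 0  →  sig = [5:]

Signatures (|P|; sorted positive RHS coefficients), sorted:
    [2:1]
    [2:1]
    [2:1]
    [2:1,1]
    [2:1,1,1,1]
    [2:1,1,1,2]
    [2:1,1,2]
    [2:1,2]
    [3:1]
    [4:1]
    [4:1]
    [5:]


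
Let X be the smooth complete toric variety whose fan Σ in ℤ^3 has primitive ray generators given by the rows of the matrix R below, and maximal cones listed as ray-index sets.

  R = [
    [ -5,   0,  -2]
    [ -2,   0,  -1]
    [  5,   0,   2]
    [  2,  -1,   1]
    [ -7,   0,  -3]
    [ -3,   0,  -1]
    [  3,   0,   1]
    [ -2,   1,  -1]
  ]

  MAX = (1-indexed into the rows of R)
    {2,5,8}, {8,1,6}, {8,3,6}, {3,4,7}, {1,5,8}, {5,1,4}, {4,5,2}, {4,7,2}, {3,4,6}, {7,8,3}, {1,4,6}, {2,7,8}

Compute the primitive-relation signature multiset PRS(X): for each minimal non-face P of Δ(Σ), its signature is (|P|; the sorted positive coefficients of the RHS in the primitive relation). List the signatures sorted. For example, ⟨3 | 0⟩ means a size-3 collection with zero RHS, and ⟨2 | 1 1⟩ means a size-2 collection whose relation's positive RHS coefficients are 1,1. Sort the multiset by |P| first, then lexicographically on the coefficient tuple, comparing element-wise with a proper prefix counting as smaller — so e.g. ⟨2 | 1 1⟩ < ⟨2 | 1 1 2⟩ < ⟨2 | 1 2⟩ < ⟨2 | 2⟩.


The 10 primitive collections of Σ (r=8, n=3):

  P={1,3}:  v_{1} + v_{3} = 0  so sig = ⟨2 | 0⟩
  P={4,8}:  v_{4} + v_{8} = 0  so sig = ⟨2 | 0⟩
  P={6,7}:  v_{6} + v_{7} = 0  so sig = ⟨2 | 0⟩
  P={1,2}:  v_{1} + v_{2} = v_{5}  so sig = ⟨2 | 1⟩
  P={1,7}:  v_{1} + v_{7} = v_{2}  so sig = ⟨2 | 1⟩
  P={2,3}:  v_{2} + v_{3} = v_{7}  so sig = ⟨2 | 1⟩
  P={2,6}:  v_{2} + v_{6} = v_{1}  so sig = ⟨2 | 1⟩
  P={3,5}:  v_{3} + v_{5} = v_{2}  so sig = ⟨2 | 1⟩
  P={5,6}:  v_{5} + v_{6} = 2·v_{1}  so sig = ⟨2 | 2⟩
  P={5,7}:  v_{5} + v_{7} = 2·v_{2}  so sig = ⟨2 | 2⟩

so the primitive-relation signature multiset is
    |P|=2: 10 collections, coeffs (), (), (), (1), (1), (1), (1), (1), (2), (2)


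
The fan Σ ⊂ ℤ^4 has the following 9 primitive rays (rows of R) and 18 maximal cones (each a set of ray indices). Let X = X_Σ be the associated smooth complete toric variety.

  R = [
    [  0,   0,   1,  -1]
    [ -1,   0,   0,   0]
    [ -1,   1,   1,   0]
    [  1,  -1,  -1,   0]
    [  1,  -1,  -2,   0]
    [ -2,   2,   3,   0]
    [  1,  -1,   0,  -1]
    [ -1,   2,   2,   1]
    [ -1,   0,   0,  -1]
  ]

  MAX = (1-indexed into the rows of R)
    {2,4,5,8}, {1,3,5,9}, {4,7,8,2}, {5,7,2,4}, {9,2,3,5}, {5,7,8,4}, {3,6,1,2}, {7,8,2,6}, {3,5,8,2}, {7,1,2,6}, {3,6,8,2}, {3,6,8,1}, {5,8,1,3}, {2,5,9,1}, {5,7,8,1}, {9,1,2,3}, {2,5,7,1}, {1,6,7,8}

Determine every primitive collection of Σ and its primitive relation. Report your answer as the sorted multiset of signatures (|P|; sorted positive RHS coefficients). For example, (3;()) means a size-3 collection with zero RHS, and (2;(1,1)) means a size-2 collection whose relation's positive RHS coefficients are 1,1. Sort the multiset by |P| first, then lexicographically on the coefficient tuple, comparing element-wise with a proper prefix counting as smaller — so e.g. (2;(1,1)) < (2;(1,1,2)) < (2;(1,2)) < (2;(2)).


12 collections generate NE(X_Σ); each relation:

  {3,4}:  v_{3} + v_{4} = 0 ; sig = (2;())
  {1,4}:  v_{1} + v_{4} = v_{7} ; sig = (2;(1))
  {3,7}:  v_{3} + v_{7} = v_{1} ; sig = (2;(1))
  {5,6}:  v_{5} + v_{6} = v_{3} ; sig = (2;(1))
  {4,6}:  v_{4} + v_{6} = v_{2} + v_{7} + v_{8} ; sig = (2;(1,1,1))
  {4,9}:  v_{4} + v_{9} = v_{1} + v_{2} + v_{5} ; sig = (2;(1,1,1))
  {6,9}:  v_{6} + v_{9} = v_{1} + v_{2} + 2·v_{3} ; sig = (2;(1,1,2))
  {7,9}:  v_{7} + v_{9} = 2·v_{1} + v_{2} + v_{5} ; sig = (2;(1,1,2))
  {8,9}:  v_{8} + v_{9} = 2·v_{3} ; sig = (2;(2))
  {1,2,8}:  v_{1} + v_{2} + v_{8} = v_{6} ; sig = (3;(1))
  {2,5,7,8}:  v_{2} + v_{5} + v_{7} + v_{8} = 0 ; sig = (4;())
  {1,2,3,5}:  v_{1} + v_{2} + v_{3} + v_{5} = v_{9} ; sig = (4;(1))

Signatures (|P|; sorted positive RHS coefficients), sorted:
    |P|=2: 9 collections, coeffs (), (1), (1), (1), (1,1,1), (1,1,1), (1,1,2), (1,1,2), (2)
    |P|=3: 1 collection, coeffs (1)
    |P|=4: 2 collections, coeffs (), (1)


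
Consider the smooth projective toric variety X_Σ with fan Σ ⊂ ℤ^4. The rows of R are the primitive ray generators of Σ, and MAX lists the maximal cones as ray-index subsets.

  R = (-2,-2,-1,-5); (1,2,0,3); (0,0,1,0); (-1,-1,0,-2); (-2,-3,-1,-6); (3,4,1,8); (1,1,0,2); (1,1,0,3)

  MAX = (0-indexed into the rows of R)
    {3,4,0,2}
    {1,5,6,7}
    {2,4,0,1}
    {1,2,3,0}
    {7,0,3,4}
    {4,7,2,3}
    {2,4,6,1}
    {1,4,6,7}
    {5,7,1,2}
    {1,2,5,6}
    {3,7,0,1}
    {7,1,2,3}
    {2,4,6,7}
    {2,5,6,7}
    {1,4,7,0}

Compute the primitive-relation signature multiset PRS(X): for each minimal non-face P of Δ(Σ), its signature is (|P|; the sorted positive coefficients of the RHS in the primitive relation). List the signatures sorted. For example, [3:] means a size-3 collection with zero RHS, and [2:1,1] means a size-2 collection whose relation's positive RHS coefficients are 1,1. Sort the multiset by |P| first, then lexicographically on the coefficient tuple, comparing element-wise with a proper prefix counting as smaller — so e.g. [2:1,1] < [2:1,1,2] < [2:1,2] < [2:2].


Primitive collections (9):

  P = {3,6}:  v_{3} + v_{6} = 0  ⇒ sig = [2:]
  P = {0,5}:  v_{0} + v_{5} = v_{1}  ⇒ sig = [2:1]
  P = {4,5}:  v_{4} + v_{5} = v_{6}  ⇒ sig = [2:1]
  P = {0,6}:  v_{0} + v_{6} = v_{1} + v_{4}  ⇒ sig = [2:1,1]
  P = {3,5}:  v_{3} + v_{5} = v_{1} + v_{2} + v_{7}  ⇒ sig = [2:1,1,1]
  P = {0,2,7}:  v_{0} + v_{2} + v_{7} = v_{3}  ⇒ sig = [3:1]
  P = {1,3,4}:  v_{1} + v_{3} + v_{4} = v_{0}  ⇒ sig = [3:1]
  P = {1,2,4,7}:  v_{1} + v_{2} + v_{4} + v_{7} = 0  ⇒ sig = [4:]
  P = {1,2,6,7}:  v_{1} + v_{2} + v_{6} + v_{7} = v_{5}  ⇒ sig = [4:1]

so the primitive-relation signature multiset is
    |P|=2: 5 collections, coeffs (), (1), (1), (1,1), (1,1,1)
    |P|=3: 2 collections, coeffs (1), (1)
    |P|=4: 2 collections, coeffs (), (1)


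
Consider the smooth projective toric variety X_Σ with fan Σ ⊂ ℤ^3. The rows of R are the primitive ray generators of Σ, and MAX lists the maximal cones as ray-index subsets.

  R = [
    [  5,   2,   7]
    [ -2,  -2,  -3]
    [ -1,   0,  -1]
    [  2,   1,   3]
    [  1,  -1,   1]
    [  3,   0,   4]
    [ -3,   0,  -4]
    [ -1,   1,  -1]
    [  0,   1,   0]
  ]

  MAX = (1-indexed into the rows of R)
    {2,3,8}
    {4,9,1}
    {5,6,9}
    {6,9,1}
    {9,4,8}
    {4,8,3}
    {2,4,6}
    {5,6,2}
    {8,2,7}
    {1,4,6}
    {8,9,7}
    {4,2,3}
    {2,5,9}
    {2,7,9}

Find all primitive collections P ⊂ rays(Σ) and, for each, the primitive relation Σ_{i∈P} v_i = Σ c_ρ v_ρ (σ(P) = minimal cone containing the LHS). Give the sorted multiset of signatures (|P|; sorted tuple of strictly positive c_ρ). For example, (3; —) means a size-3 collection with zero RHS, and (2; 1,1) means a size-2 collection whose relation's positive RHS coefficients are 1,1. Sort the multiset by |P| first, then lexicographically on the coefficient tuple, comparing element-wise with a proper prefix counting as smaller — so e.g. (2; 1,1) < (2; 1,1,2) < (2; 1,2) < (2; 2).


Minimal non-faces — 20 found among 9 rays, 14 max cones:

  P = {5,8}:  v_{5} + v_{8} = 0 ; sig = (2; —)
  P = {6,7}:  v_{6} + v_{7} = 0 ; sig = (2; —)
  P = {1,2}:  v_{1} + v_{2} = v_{6} ; sig = (2; 1)
  P = {3,9}:  v_{3} + v_{9} = v_{8} ; sig = (2; 1)
  P = {4,5}:  v_{4} + v_{5} = v_{6} ; sig = (2; 1)
  P = {4,7}:  v_{4} + v_{7} = v_{8} ; sig = (2; 1)
  P = {6,8}:  v_{6} + v_{8} = v_{4} ; sig = (2; 1)
  P = {1,7}:  v_{1} + v_{7} = v_{4} + v_{9} ; sig = (2; 1,1)
  P = {3,5}:  v_{3} + v_{5} = v_{2} + v_{4} ; sig = (2; 1,1)
  P = {5,7}:  v_{5} + v_{7} = v_{2} + v_{9} ; sig = (2; 1,1)
  P = {1,5}:  v_{1} + v_{5} = 2·v_{6} + v_{9} ; sig = (2; 1,2)
  P = {1,8}:  v_{1} + v_{8} = 2·v_{4} + v_{9} ; sig = (2; 1,2)
  P = {3,6}:  v_{3} + v_{6} = v_{2} + 2·v_{4} ; sig = (2; 1,2)
  P = {3,7}:  v_{3} + v_{7} = v_{2} + 2·v_{8} ; sig = (2; 1,2)
  P = {1,3}:  v_{1} + v_{3} = 2·v_{4} ; sig = (2; 2)
  P = {2,4,9}:  v_{2} + v_{4} + v_{9} = 0 ; sig = (3; —)
  P = {2,4,8}:  v_{2} + v_{4} + v_{8} = v_{3} ; sig = (3; 1)
  P = {2,6,9}:  v_{2} + v_{6} + v_{9} = v_{5} ; sig = (3; 1)
  P = {2,8,9}:  v_{2} + v_{8} + v_{9} = v_{7} ; sig = (3; 1)
  P = {4,6,9}:  v_{4} + v_{6} + v_{9} = v_{1} ; sig = (3; 1)

Hence PRS(X_Σ) =
[(2; —), (2; —), (2; 1), (2; 1), (2; 1), (2; 1), (2; 1), (2; 1,1), (2; 1,1), (2; 1,1), (2; 1,2), (2; 1,2), (2; 1,2), (2; 1,2), (2; 2), (3; —), (3; 1), (3; 1), (3; 1), (3; 1)]


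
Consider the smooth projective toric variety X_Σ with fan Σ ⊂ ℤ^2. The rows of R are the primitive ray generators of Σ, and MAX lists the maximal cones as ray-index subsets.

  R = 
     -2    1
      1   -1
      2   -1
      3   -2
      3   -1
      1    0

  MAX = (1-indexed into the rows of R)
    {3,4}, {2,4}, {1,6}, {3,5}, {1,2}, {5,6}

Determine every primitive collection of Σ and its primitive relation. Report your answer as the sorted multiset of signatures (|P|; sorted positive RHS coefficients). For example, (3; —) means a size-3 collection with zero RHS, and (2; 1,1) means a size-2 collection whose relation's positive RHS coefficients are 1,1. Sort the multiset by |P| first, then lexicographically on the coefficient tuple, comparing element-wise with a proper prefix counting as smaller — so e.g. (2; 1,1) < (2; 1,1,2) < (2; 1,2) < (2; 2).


Minimal non-faces — 9 found among 6 rays, 6 max cones:

  • {1,3}:  v_{1} + v_{3} = 0 — sig = (2; —)
  • {1,4}:  v_{1} + v_{4} = v_{2} — sig = (2; 1)
  • {1,5}:  v_{1} + v_{5} = v_{6} — sig = (2; 1)
  • {2,3}:  v_{2} + v_{3} = v_{4} — sig = (2; 1)
  • {2,6}:  v_{2} + v_{6} = v_{3} — sig = (2; 1)
  • {3,6}:  v_{3} + v_{6} = v_{5} — sig = (2; 1)
  • {2,5}:  v_{2} + v_{5} = 2·v_{3} — sig = (2; 2)
  • {4,6}:  v_{4} + v_{6} = 2·v_{3} — sig = (2; 2)
  • {4,5}:  v_{4} + v_{5} = 3·v_{3} — sig = (2; 3)

Hence PRS(X_Σ) =
{ (2; —),  (2; 1) ×5,  (2; 2) ×2,  (2; 3) }


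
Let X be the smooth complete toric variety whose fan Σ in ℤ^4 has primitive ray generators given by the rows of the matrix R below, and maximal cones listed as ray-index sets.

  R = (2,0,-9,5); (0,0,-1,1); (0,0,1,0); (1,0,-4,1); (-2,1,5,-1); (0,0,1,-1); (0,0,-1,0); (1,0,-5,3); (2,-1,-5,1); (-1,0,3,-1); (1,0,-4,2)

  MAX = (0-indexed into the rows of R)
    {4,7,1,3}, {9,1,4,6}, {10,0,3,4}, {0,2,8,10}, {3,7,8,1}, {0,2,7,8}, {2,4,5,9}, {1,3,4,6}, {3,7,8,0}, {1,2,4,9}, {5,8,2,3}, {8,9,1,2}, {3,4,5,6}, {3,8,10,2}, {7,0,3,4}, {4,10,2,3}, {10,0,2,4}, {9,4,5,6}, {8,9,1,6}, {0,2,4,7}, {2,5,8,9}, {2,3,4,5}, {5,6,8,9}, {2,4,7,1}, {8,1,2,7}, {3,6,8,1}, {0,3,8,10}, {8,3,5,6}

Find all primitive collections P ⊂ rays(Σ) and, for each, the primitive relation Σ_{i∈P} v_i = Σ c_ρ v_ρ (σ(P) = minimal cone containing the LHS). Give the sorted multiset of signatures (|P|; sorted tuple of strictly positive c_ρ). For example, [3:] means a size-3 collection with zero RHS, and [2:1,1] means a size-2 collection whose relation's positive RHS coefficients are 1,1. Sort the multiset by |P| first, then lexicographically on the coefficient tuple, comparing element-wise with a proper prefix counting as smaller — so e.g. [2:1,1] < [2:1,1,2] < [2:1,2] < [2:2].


|primitive collections| = 19. Relations:

  P = {1,5}:  v_{1} + v_{5} = 0  →  sig = [2:]
  P = {2,6}:  v_{2} + v_{6} = 0  →  sig = [2:]
  P = {4,8}:  v_{4} + v_{8} = 0  →  sig = [2:]
  P = {1,10}:  v_{1} + v_{10} = v_{7}  →  sig = [2:1]
  P = {3,9}:  v_{3} + v_{9} = v_{6}  →  sig = [2:1]
  P = {5,7}:  v_{5} + v_{7} = v_{10}  →  sig = [2:1]
  P = {7,10}:  v_{7} + v_{10} = v_{0}  →  sig = [2:1]
  P = {9,10}:  v_{9} + v_{10} = v_{1}  →  sig = [2:1]
  P = {0,9}:  v_{0} + v_{9} = v_{1} + v_{7}  →  sig = [2:1,1]
  P = {5,10}:  v_{5} + v_{10} = v_{2} + v_{3}  →  sig = [2:1,1]
  P = {6,10}:  v_{6} + v_{10} = v_{1} + v_{3}  →  sig = [2:1,1]
  P = {0,6}:  v_{0} + v_{6} = v_{1} + v_{3} + v_{7}  →  sig = [2:1,1,1]
  P = {6,7}:  v_{6} + v_{7} = 2·v_{1} + v_{3}  →  sig = [2:1,2]
  P = {0,1}:  v_{0} + v_{1} = 2·v_{7}  →  sig = [2:2]
  P = {0,5}:  v_{0} + v_{5} = 2·v_{10}  →  sig = [2:2]
  P = {7,9}:  v_{7} + v_{9} = 2·v_{1}  →  sig = [2:2]
  P = {1,2,3}:  v_{1} + v_{2} + v_{3} = v_{10}  →  sig = [3:1]
  P = {2,3,7}:  v_{2} + v_{3} + v_{7} = 2·v_{10}  →  sig = [3:2]
  P = {0,2,3}:  v_{0} + v_{2} + v_{3} = 3·v_{10}  →  sig = [3:3]

Signatures (|P|; sorted positive RHS coefficients), sorted:
    [2:]
    [2:]
    [2:]
    [2:1]
    [2:1]
    [2:1]
    [2:1]
    [2:1]
    [2:1,1]
    [2:1,1]
    [2:1,1]
    [2:1,1,1]
    [2:1,2]
    [2:2]
    [2:2]
    [2:2]
    [3:1]
    [3:2]
    [3:3]


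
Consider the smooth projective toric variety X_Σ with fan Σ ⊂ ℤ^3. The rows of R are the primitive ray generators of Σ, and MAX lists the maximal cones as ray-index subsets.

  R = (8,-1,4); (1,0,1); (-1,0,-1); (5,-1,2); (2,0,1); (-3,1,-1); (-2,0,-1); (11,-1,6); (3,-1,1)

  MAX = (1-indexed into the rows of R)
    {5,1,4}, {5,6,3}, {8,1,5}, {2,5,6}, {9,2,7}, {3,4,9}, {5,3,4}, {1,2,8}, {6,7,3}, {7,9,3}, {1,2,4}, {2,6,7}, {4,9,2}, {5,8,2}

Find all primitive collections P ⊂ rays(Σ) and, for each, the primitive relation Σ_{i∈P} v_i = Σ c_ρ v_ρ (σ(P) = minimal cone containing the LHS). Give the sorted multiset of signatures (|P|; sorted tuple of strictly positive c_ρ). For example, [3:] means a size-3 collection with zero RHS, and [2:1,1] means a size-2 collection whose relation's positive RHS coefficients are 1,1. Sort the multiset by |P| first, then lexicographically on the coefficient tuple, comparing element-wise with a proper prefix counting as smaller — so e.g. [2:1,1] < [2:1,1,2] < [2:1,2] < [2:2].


Δ(Σ) — 9 vertices, 17 min non-faces:

  P={2,3}:  v_{2} + v_{3} = 0  so sig = [2:]
  P={5,7}:  v_{5} + v_{7} = 0  so sig = [2:]
  P={6,9}:  v_{6} + v_{9} = 0  so sig = [2:]
  P={4,6}:  v_{4} + v_{6} = v_{5}  so sig = [2:1]
  P={4,7}:  v_{4} + v_{7} = v_{9}  so sig = [2:1]
  P={5,9}:  v_{5} + v_{9} = v_{4}  so sig = [2:1]
  P={1,3}:  v_{1} + v_{3} = v_{4} + v_{5}  so sig = [2:1,1]
  P={1,7}:  v_{1} + v_{7} = v_{2} + v_{4}  so sig = [2:1,1]
  P={3,8}:  v_{3} + v_{8} = v_{1} + v_{5}  so sig = [2:1,1]
  P={7,8}:  v_{7} + v_{8} = v_{1} + v_{2}  so sig = [2:1,1]
  P={8,9}:  v_{8} + v_{9} = v_{1} + v_{2} + v_{4}  so sig = [2:1,1,1]
  P={1,6}:  v_{1} + v_{6} = v_{2} + 2·v_{5}  so sig = [2:1,2]
  P={1,9}:  v_{1} + v_{9} = v_{2} + 2·v_{4}  so sig = [2:1,2]
  P={4,8}:  v_{4} + v_{8} = 2·v_{1}  so sig = [2:2]
  P={6,8}:  v_{6} + v_{8} = 2·v_{2} + 3·v_{5}  so sig = [2:2,3]
  P={1,2,5}:  v_{1} + v_{2} + v_{5} = v_{8}  so sig = [3:1]
  P={2,4,5}:  v_{2} + v_{4} + v_{5} = v_{1}  so sig = [3:1]

Signatures (|P|; sorted positive RHS coefficients), sorted:
    |P|=2: 15 collections, coeffs (), (), (), (1), (1), (1), (1,1), (1,1), (1,1), (1,1), (1,1,1), (1,2), (1,2), (2), (2,3)
    |P|=3: 2 collections, coeffs (1), (1)


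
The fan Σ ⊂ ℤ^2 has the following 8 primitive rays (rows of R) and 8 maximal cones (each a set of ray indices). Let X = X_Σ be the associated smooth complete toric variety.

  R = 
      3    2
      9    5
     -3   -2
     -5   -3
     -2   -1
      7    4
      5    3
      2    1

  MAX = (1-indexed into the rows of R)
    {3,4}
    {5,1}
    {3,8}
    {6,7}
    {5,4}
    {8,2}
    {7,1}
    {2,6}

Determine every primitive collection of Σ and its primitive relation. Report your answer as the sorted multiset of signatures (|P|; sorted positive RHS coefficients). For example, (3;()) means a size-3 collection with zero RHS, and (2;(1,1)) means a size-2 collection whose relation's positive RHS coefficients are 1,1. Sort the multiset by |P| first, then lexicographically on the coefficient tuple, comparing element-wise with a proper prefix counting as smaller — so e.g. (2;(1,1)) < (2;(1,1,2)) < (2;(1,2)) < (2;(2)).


20 minimal non-faces of Δ(Σ) (on 8 rays):

  {1,3}:  v_{1} + v_{3} = 0  ⇒ sig = (2;())
  {4,7}:  v_{4} + v_{7} = 0  ⇒ sig = (2;())
  {5,8}:  v_{5} + v_{8} = 0  ⇒ sig = (2;())
  {1,4}:  v_{1} + v_{4} = v_{5}  ⇒ sig = (2;(1))
  {1,8}:  v_{1} + v_{8} = v_{7}  ⇒ sig = (2;(1))
  {2,5}:  v_{2} + v_{5} = v_{6}  ⇒ sig = (2;(1))
  {3,5}:  v_{3} + v_{5} = v_{4}  ⇒ sig = (2;(1))
  {3,7}:  v_{3} + v_{7} = v_{8}  ⇒ sig = (2;(1))
  {4,6}:  v_{4} + v_{6} = v_{8}  ⇒ sig = (2;(1))
  {4,8}:  v_{4} + v_{8} = v_{3}  ⇒ sig = (2;(1))
  {5,6}:  v_{5} + v_{6} = v_{7}  ⇒ sig = (2;(1))
  {5,7}:  v_{5} + v_{7} = v_{1}  ⇒ sig = (2;(1))
  {6,8}:  v_{6} + v_{8} = v_{2}  ⇒ sig = (2;(1))
  {7,8}:  v_{7} + v_{8} = v_{6}  ⇒ sig = (2;(1))
  {1,2}:  v_{1} + v_{2} = v_{6} + v_{7}  ⇒ sig = (2;(1,1))
  {1,6}:  v_{1} + v_{6} = 2·v_{7}  ⇒ sig = (2;(2))
  {2,4}:  v_{2} + v_{4} = 2·v_{8}  ⇒ sig = (2;(2))
  {2,7}:  v_{2} + v_{7} = 2·v_{6}  ⇒ sig = (2;(2))
  {3,6}:  v_{3} + v_{6} = 2·v_{8}  ⇒ sig = (2;(2))
  {2,3}:  v_{2} + v_{3} = 3·v_{8}  ⇒ sig = (2;(3))

Sorted signature multiset PRS(X):
[(2;()), (2;()), (2;()), (2;(1)), (2;(1)), (2;(1)), (2;(1)), (2;(1)), (2;(1)), (2;(1)), (2;(1)), (2;(1)), (2;(1)), (2;(1)), (2;(1,1)), (2;(2)), (2;(2)), (2;(2)), (2;(2)), (2;(3))]


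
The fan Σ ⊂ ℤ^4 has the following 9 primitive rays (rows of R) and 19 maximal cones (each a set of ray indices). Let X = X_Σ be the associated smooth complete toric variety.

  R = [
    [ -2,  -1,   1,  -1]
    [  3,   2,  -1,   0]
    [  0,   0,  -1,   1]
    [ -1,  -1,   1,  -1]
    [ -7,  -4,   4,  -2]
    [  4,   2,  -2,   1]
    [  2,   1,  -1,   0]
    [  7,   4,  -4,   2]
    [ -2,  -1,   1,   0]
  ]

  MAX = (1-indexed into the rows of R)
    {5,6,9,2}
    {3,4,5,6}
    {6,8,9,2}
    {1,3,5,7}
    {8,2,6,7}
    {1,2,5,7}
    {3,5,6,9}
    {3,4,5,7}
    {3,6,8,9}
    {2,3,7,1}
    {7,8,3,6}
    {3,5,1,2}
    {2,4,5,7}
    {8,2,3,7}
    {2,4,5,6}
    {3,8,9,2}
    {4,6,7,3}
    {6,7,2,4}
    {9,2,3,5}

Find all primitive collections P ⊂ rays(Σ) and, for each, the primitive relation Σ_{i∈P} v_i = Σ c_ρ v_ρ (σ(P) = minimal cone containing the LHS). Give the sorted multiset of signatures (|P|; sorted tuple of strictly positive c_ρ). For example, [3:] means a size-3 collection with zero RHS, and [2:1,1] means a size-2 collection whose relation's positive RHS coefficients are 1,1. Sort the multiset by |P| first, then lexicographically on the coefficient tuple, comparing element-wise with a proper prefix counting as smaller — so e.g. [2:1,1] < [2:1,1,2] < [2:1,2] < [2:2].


Primitive collections (12):

  P={5,8}:  v_{5} + v_{8} = 0 ; sig = [2:]
  P={7,9}:  v_{7} + v_{9} = 0 ; sig = [2:]
  P={1,6}:  v_{1} + v_{6} = v_{7} ; sig = [2:1]
  P={4,8}:  v_{4} + v_{8} = v_{6} + v_{7} ; sig = [2:1,1]
  P={4,9}:  v_{4} + v_{9} = v_{5} + v_{6} ; sig = [2:1,1]
  P={1,8}:  v_{1} + v_{8} = v_{2} + v_{3} + v_{7} ; sig = [2:1,1,1]
  P={1,9}:  v_{1} + v_{9} = v_{2} + v_{3} + v_{5} ; sig = [2:1,1,1]
  P={1,4}:  v_{1} + v_{4} = v_{5} + 2·v_{7} ; sig = [2:1,2]
  P={2,3,4}:  v_{2} + v_{3} + v_{4} = v_{7} ; sig = [3:1]
  P={2,3,6}:  v_{2} + v_{3} + v_{6} = v_{8} ; sig = [3:1]
  P={5,6,7}:  v_{5} + v_{6} + v_{7} = v_{4} ; sig = [3:1]
  P={2,3,5,7}:  v_{2} + v_{3} + v_{5} + v_{7} = v_{1} ; sig = [4:1]

so the primitive-relation signature multiset is
[[2:], [2:], [2:1], [2:1,1], [2:1,1], [2:1,1,1], [2:1,1,1], [2:1,2], [3:1], [3:1], [3:1], [4:1]]


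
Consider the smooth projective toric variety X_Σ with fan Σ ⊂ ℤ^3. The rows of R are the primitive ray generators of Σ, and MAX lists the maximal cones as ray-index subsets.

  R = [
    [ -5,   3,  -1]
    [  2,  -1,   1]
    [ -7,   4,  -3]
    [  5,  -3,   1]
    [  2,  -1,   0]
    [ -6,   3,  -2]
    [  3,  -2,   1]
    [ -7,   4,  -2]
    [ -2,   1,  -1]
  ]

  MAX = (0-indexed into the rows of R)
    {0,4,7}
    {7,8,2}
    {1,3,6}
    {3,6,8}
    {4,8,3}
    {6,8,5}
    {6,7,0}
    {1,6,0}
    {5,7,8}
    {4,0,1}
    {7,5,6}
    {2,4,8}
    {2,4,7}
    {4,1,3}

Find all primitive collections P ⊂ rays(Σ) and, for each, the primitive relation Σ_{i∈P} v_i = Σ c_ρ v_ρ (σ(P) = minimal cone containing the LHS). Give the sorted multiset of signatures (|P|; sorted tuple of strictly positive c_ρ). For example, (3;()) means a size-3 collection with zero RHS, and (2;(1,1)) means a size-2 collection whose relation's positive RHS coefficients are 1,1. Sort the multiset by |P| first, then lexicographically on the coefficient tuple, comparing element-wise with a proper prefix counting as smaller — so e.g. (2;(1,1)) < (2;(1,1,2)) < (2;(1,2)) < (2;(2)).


17 minimal non-faces of Δ(Σ) (on 9 rays):

  P={0,3}:  v_{0} + v_{3} = 0 ; sig = (2;())
  P={1,8}:  v_{1} + v_{8} = 0 ; sig = (2;())
  P={0,8}:  v_{0} + v_{8} = v_{7} ; sig = (2;(1))
  P={1,7}:  v_{1} + v_{7} = v_{0} ; sig = (2;(1))
  P={3,7}:  v_{3} + v_{7} = v_{8} ; sig = (2;(1))
  P={4,6}:  v_{4} + v_{6} = v_{3} ; sig = (2;(1))
  P={1,2}:  v_{1} + v_{2} = v_{4} + v_{7} ; sig = (2;(1,1))
  P={1,5}:  v_{1} + v_{5} = v_{6} + v_{7} ; sig = (2;(1,1))
  P={0,2}:  v_{0} + v_{2} = v_{4} + 2·v_{7} ; sig = (2;(1,2))
  P={0,5}:  v_{0} + v_{5} = v_{6} + 2·v_{7} ; sig = (2;(1,2))
  P={2,3}:  v_{2} + v_{3} = v_{4} + 2·v_{8} ; sig = (2;(1,2))
  P={3,5}:  v_{3} + v_{5} = v_{6} + 2·v_{8} ; sig = (2;(1,2))
  P={2,5}:  v_{2} + v_{5} = v_{7} + 3·v_{8} ; sig = (2;(1,3))
  P={2,6}:  v_{2} + v_{6} = 2·v_{8} ; sig = (2;(2))
  P={4,5}:  v_{4} + v_{5} = 2·v_{8} ; sig = (2;(2))
  P={4,7,8}:  v_{4} + v_{7} + v_{8} = v_{2} ; sig = (3;(1))
  P={6,7,8}:  v_{6} + v_{7} + v_{8} = v_{5} ; sig = (3;(1))

Sorted signature multiset PRS(X):
[(2;()), (2;()), (2;(1)), (2;(1)), (2;(1)), (2;(1)), (2;(1,1)), (2;(1,1)), (2;(1,2)), (2;(1,2)), (2;(1,2)), (2;(1,2)), (2;(1,3)), (2;(2)), (2;(2)), (3;(1)), (3;(1))]
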